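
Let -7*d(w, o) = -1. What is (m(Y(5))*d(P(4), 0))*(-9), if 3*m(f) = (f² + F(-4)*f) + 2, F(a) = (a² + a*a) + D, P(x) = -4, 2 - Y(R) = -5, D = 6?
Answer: -951/7 ≈ -135.86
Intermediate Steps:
Y(R) = 7 (Y(R) = 2 - 1*(-5) = 2 + 5 = 7)
d(w, o) = ⅐ (d(w, o) = -⅐*(-1) = ⅐)
F(a) = 6 + 2*a² (F(a) = (a² + a*a) + 6 = (a² + a²) + 6 = 2*a² + 6 = 6 + 2*a²)
m(f) = ⅔ + f²/3 + 38*f/3 (m(f) = ((f² + (6 + 2*(-4)²)*f) + 2)/3 = ((f² + (6 + 2*16)*f) + 2)/3 = ((f² + (6 + 32)*f) + 2)/3 = ((f² + 38*f) + 2)/3 = (2 + f² + 38*f)/3 = ⅔ + f²/3 + 38*f/3)
(m(Y(5))*d(P(4), 0))*(-9) = ((⅔ + (⅓)*7² + (38/3)*7)*(⅐))*(-9) = ((⅔ + (⅓)*49 + 266/3)*(⅐))*(-9) = ((⅔ + 49/3 + 266/3)*(⅐))*(-9) = ((317/3)*(⅐))*(-9) = (317/21)*(-9) = -951/7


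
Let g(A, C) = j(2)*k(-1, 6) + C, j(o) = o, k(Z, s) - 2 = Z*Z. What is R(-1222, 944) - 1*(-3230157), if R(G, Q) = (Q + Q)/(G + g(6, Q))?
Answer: 54912551/17 ≈ 3.2302e+6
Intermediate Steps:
k(Z, s) = 2 + Z**2 (k(Z, s) = 2 + Z*Z = 2 + Z**2)
g(A, C) = 6 + C (g(A, C) = 2*(2 + (-1)**2) + C = 2*(2 + 1) + C = 2*3 + C = 6 + C)
R(G, Q) = 2*Q/(6 + G + Q) (R(G, Q) = (Q + Q)/(G + (6 + Q)) = (2*Q)/(6 + G + Q) = 2*Q/(6 + G + Q))
R(-1222, 944) - 1*(-3230157) = 2*944/(6 - 1222 + 944) - 1*(-3230157) = 2*944/(-272) + 3230157 = 2*944*(-1/272) + 3230157 = -118/17 + 3230157 = 54912551/17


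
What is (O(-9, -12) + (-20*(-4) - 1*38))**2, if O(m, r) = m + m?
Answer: 576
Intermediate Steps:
O(m, r) = 2*m
(O(-9, -12) + (-20*(-4) - 1*38))**2 = (2*(-9) + (-20*(-4) - 1*38))**2 = (-18 + (80 - 38))**2 = (-18 + 42)**2 = 24**2 = 576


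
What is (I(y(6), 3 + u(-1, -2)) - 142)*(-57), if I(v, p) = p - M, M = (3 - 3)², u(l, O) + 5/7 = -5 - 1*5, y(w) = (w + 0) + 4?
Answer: 59736/7 ≈ 8533.7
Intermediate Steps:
y(w) = 4 + w (y(w) = w + 4 = 4 + w)
u(l, O) = -75/7 (u(l, O) = -5/7 + (-5 - 1*5) = -5/7 + (-5 - 5) = -5/7 - 10 = -75/7)
M = 0 (M = 0² = 0)
I(v, p) = p (I(v, p) = p - 1*0 = p + 0 = p)
(I(y(6), 3 + u(-1, -2)) - 142)*(-57) = ((3 - 75/7) - 142)*(-57) = (-54/7 - 142)*(-57) = -1048/7*(-57) = 59736/7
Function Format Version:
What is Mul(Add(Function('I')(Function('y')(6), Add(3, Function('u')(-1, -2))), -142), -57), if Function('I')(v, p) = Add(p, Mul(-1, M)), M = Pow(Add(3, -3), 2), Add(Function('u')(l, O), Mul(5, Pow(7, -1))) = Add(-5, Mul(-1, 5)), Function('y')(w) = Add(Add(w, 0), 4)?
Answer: Rational(59736, 7) ≈ 8533.7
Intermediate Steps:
Function('y')(w) = Add(4, w) (Function('y')(w) = Add(w, 4) = Add(4, w))
Function('u')(l, O) = Rational(-75, 7) (Function('u')(l, O) = Add(Rational(-5, 7), Add(-5, Mul(-1, 5))) = Add(Rational(-5, 7), Add(-5, -5)) = Add(Rational(-5, 7), -10) = Rational(-75, 7))
M = 0 (M = Pow(0, 2) = 0)
Function('I')(v, p) = p (Function('I')(v, p) = Add(p, Mul(-1, 0)) = Add(p, 0) = p)
Mul(Add(Function('I')(Function('y')(6), Add(3, Function('u')(-1, -2))), -142), -57) = Mul(Add(Add(3, Rational(-75, 7)), -142), -57) = Mul(Add(Rational(-54, 7), -142), -57) = Mul(Rational(-1048, 7), -57) = Rational(59736, 7)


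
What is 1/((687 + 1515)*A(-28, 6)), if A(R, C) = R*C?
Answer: -1/369936 ≈ -2.7032e-6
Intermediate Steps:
A(R, C) = C*R
1/((687 + 1515)*A(-28, 6)) = 1/((687 + 1515)*(6*(-28))) = 1/(2202*(-168)) = 1/(-369936) = -1/369936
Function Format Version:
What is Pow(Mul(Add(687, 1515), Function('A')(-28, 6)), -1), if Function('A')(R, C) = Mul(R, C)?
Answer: Rational(-1, 369936) ≈ -2.7032e-6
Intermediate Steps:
Function('A')(R, C) = Mul(C, R)
Pow(Mul(Add(687, 1515), Function('A')(-28, 6)), -1) = Pow(Mul(Add(687, 1515), Mul(6, -28)), -1) = Pow(Mul(2202, -168), -1) = Pow(-369936, -1) = Rational(-1, 369936)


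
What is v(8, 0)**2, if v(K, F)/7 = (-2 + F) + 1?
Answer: 49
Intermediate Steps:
v(K, F) = -7 + 7*F (v(K, F) = 7*((-2 + F) + 1) = 7*(-1 + F) = -7 + 7*F)
v(8, 0)**2 = (-7 + 7*0)**2 = (-7 + 0)**2 = (-7)**2 = 49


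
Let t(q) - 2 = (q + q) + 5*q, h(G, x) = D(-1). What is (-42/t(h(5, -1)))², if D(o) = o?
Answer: 1764/25 ≈ 70.560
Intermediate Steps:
h(G, x) = -1
t(q) = 2 + 7*q (t(q) = 2 + ((q + q) + 5*q) = 2 + (2*q + 5*q) = 2 + 7*q)
(-42/t(h(5, -1)))² = (-42/(2 + 7*(-1)))² = (-42/(2 - 7))² = (-42/(-5))² = (-42*(-⅕))² = (42/5)² = 1764/25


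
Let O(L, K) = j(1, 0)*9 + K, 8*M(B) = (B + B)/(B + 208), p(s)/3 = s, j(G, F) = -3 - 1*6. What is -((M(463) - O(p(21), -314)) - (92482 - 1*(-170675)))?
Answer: 705252745/2684 ≈ 2.6276e+5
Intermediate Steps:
j(G, F) = -9 (j(G, F) = -3 - 6 = -9)
p(s) = 3*s
M(B) = B/(4*(208 + B)) (M(B) = ((B + B)/(B + 208))/8 = ((2*B)/(208 + B))/8 = (2*B/(208 + B))/8 = B/(4*(208 + B)))
O(L, K) = -81 + K (O(L, K) = -9*9 + K = -81 + K)
-((M(463) - O(p(21), -314)) - (92482 - 1*(-170675))) = -(((¼)*463/(208 + 463) - (-81 - 314)) - (92482 - 1*(-170675))) = -(((¼)*463/671 - 1*(-395)) - (92482 + 170675)) = -(((¼)*463*(1/671) + 395) - 1*263157) = -((463/2684 + 395) - 263157) = -(1060643/2684 - 263157) = -1*(-705252745/2684) = 705252745/2684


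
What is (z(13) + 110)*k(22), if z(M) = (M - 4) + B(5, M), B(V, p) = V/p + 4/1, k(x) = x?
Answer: 35288/13 ≈ 2714.5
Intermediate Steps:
B(V, p) = 4 + V/p (B(V, p) = V/p + 4*1 = V/p + 4 = 4 + V/p)
z(M) = M + 5/M (z(M) = (M - 4) + (4 + 5/M) = (-4 + M) + (4 + 5/M) = M + 5/M)
(z(13) + 110)*k(22) = ((13 + 5/13) + 110)*22 = (174/13 + 110)*22 = (1604/13)*22 = 35288/13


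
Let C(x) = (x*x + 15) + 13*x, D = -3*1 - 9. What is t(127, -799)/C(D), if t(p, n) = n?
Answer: -799/3 ≈ -266.33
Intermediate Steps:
D = -12 (D = -3 - 9 = -12)
C(x) = 15 + x² + 13*x (C(x) = (x² + 15) + 13*x = (15 + x²) + 13*x = 15 + x² + 13*x)
t(127, -799)/C(D) = -799/(15 + (-12)² + 13*(-12)) = -799/(15 + 144 - 156) = -799/3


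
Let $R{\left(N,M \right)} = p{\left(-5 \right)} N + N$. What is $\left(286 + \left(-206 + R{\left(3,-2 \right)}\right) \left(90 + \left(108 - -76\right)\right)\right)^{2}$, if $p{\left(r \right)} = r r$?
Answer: $1210065796$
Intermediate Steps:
$p{\left(r \right)} = r^{2}$
$R{\left(N,M \right)} = 26 N$ ($R{\left(N,M \right)} = \left(-5\right)^{2} N + N = 25 N + N = 26 N$)
$\left(286 + \left(-206 + R{\left(3,-2 \right)}\right) \left(90 + \left(108 - -76\right)\right)\right)^{2} = \left(286 + \left(-206 + 26 \cdot 3\right) \left(90 + \left(108 - -76\right)\right)\right)^{2} = \left(286 + \left(-206 + 78\right) \left(90 + \left(108 + 76\right)\right)\right)^{2} = \left(286 - 128 \left(90 + 184\right)\right)^{2} = \left(286 - 35072\right)^{2} = \left(-34786\right)^{2} = 1210065796$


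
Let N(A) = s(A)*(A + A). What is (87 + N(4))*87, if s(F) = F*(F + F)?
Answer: 29841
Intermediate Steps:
s(F) = 2*F² (s(F) = F*(2*F) = 2*F²)
N(A) = 4*A³ (N(A) = (2*A²)*(A + A) = (2*A²)*(2*A) = 4*A³)
(87 + N(4))*87 = (87 + 4*4³)*87 = (87 + 4*64)*87 = (87 + 256)*87 = 343*87 = 29841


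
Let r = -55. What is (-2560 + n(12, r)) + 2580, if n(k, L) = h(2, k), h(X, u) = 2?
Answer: 22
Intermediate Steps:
n(k, L) = 2
(-2560 + n(12, r)) + 2580 = (-2560 + 2) + 2580 = -2558 + 2580 = 22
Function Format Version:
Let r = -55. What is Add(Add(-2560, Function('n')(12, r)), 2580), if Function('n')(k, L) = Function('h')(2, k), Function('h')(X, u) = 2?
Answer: 22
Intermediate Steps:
Function('n')(k, L) = 2
Add(Add(-2560, Function('n')(12, r)), 2580) = Add(Add(-2560, 2), 2580) = Add(-2558, 2580) = 22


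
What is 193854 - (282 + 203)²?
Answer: -41371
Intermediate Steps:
193854 - (282 + 203)² = 193854 - 1*485² = 193854 - 1*235225 = 193854 - 235225 = -41371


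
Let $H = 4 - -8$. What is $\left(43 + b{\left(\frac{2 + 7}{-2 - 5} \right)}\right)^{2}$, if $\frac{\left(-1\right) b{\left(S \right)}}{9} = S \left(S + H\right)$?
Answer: $\frac{66945124}{2401} \approx 27882.0$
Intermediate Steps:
$H = 12$ ($H = 4 + 8 = 12$)
$b{\left(S \right)} = - 9 S \left(12 + S\right)$ ($b{\left(S \right)} = - 9 S \left(S + 12\right) = - 9 S \left(12 + S\right)$)
$\left(43 + b{\left(\frac{2 + 7}{-2 - 5} \right)}\right)^{2} = \left(43 - 9 \frac{2 + 7}{-2 - 5} \left(12 + \frac{2 + 7}{-2 - 5}\right)\right)^{2} = \left(43 - 9 \frac{9}{-7} \left(12 + \frac{9}{-7}\right)\right)^{2} = \left(43 - 9 \cdot 9 \left(- \frac{1}{7}\right) \left(12 + 9 \left(- \frac{1}{7}\right)\right)\right)^{2} = \left(43 - - \frac{81 \left(12 - \frac{9}{7}\right)}{7}\right)^{2} = \left(43 - \left(- \frac{81}{7}\right) \frac{75}{7}\right)^{2} = \left(43 + \frac{6075}{49}\right)^{2} = \left(\frac{8182}{49}\right)^{2} = \frac{66945124}{2401}$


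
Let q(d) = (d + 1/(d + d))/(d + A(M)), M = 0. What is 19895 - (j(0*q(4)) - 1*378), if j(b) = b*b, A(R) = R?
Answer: 20273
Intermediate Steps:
q(d) = (d + 1/(2*d))/d (q(d) = (d + 1/(d + d))/(d + 0) = (d + 1/(2*d))/d)
j(b) = b**2
19895 - (j(0*q(4)) - 1*378) = 19895 - ((0*(1 + (1/2)/4**2))**2 - 1*378) = 19895 - ((0*(1 + (1/2)*(1/16)))**2 - 378) = 19895 - ((0*(1 + 1/32))**2 - 378) = 19895 - ((0*(33/32))**2 - 378) = 19895 - (0**2 - 378) = 19895 - (0 - 378) = 19895 - 1*(-378) = 19895 + 378 = 20273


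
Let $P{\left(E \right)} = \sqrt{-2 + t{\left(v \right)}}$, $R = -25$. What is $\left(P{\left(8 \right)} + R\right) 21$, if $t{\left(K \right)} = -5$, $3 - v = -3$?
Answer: $-525 + 21 i \sqrt{7} \approx -525.0 + 55.561 i$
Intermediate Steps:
$v = 6$ ($v = 3 - -3 = 3 + 3 = 6$)
$P{\left(E \right)} = i \sqrt{7}$ ($P{\left(E \right)} = \sqrt{-2 - 5} = \sqrt{-7} = i \sqrt{7}$)
$\left(P{\left(8 \right)} + R\right) 21 = \left(i \sqrt{7} - 25\right) 21 = \left(-25 + i \sqrt{7}\right) 21 = -525 + 21 i \sqrt{7}$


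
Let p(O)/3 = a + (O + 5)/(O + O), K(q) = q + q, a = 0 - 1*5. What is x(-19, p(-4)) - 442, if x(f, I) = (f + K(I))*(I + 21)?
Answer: -23099/32 ≈ -721.84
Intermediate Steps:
a = -5 (a = 0 - 5 = -5)
K(q) = 2*q
p(O) = -15 + 3*(5 + O)/(2*O) (p(O) = 3*(-5 + (O + 5)/(O + O)) = 3*(-5 + (5 + O)/((2*O))) = 3*(-5 + (5 + O)*(1/(2*O))) = 3*(-5 + (5 + O)/(2*O)) = -15 + 3*(5 + O)/(2*O))
x(f, I) = (21 + I)*(f + 2*I) (x(f, I) = (f + 2*I)*(I + 21) = (f + 2*I)*(21 + I) = (21 + I)*(f + 2*I))
x(-19, p(-4)) - 442 = (2*((3/2)*(5 - 9*(-4))/(-4))² + 21*(-19) + 42*((3/2)*(5 - 9*(-4))/(-4)) + ((3/2)*(5 - 9*(-4))/(-4))*(-19)) - 442 = (2*((3/2)*(-¼)*(5 + 36))² - 399 + 42*((3/2)*(-¼)*(5 + 36)) + ((3/2)*(-¼)*(5 + 36))*(-19)) - 442 = (2*((3/2)*(-¼)*41)² - 399 + 42*((3/2)*(-¼)*41) + ((3/2)*(-¼)*41)*(-19)) - 442 = (2*(-123/8)² - 399 + 42*(-123/8) - 123/8*(-19)) - 442 = (2*(15129/64) - 399 - 2583/4 + 2337/8) - 442 = (15129/32 - 399 - 2583/4 + 2337/8) - 442 = -8955/32 - 442 = -23099/32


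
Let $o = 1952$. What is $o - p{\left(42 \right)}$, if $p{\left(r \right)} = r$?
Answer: $1910$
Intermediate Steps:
$o - p{\left(42 \right)} = 1952 - 42 = 1910$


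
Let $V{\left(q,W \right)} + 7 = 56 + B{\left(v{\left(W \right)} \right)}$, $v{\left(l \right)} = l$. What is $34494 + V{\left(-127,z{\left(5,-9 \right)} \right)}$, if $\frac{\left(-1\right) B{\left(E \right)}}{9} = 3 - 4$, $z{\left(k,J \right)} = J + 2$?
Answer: $34552$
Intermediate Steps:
$z{\left(k,J \right)} = 2 + J$
$B{\left(E \right)} = 9$ ($B{\left(E \right)} = - 9 \left(3 - 4\right) = \left(-9\right) \left(-1\right) = 9$)
$V{\left(q,W \right)} = 58$ ($V{\left(q,W \right)} = -7 + \left(56 + 9\right) = -7 + 65 = 58$)
$34494 + V{\left(-127,z{\left(5,-9 \right)} \right)} = 34494 + 58 = 34552$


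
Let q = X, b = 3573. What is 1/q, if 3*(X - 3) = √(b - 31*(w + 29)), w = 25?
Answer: -3/202 + √211/202 ≈ 0.057059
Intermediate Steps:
X = 3 + √211 (X = 3 + √(3573 - 31*(25 + 29))/3 = 3 + √(3573 - 31*54)/3 = 3 + √(3573 - 1674)/3 = 3 + √1899/3 = 3 + (3*√211)/3 = 3 + √211 ≈ 17.526)
q = 3 + √211 ≈ 17.526
1/q = 1/(3 + √211)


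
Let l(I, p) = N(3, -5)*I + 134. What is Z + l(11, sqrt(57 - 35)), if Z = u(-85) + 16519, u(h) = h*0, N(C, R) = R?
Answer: 16598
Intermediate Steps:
u(h) = 0
l(I, p) = 134 - 5*I (l(I, p) = -5*I + 134 = 134 - 5*I)
Z = 16519 (Z = 0 + 16519 = 16519)
Z + l(11, sqrt(57 - 35)) = 16519 + (134 - 5*11) = 16519 + (134 - 55) = 16519 + 79 = 16598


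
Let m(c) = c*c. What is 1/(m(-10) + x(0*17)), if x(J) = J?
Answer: 1/100 ≈ 0.010000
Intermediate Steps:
m(c) = c**2
1/(m(-10) + x(0*17)) = 1/((-10)**2 + 0*17) = 1/(100 + 0) = 1/100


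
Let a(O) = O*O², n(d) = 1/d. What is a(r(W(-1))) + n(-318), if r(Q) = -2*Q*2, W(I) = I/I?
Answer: -20353/318 ≈ -64.003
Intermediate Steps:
W(I) = 1
r(Q) = -4*Q
a(O) = O³
a(r(W(-1))) + n(-318) = (-4*1)³ + 1/(-318) = (-4)³ - 1/318 = -64 - 1/318 = -20353/318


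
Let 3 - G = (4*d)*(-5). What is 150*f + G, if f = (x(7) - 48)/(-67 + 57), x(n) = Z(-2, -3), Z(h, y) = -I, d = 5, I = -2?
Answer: 793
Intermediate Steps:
Z(h, y) = 2 (Z(h, y) = -1*(-2) = 2)
x(n) = 2
G = 103 (G = 3 - 4*5*(-5) = 3 - 20*(-5) = 3 - 1*(-100) = 3 + 100 = 103)
f = 23/5 (f = (2 - 48)/(-67 + 57) = -46/(-10) = -46*(-⅒) = 23/5 ≈ 4.6000)
150*f + G = 150*(23/5) + 103 = 690 + 103 = 793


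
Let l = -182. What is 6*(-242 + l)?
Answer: -2544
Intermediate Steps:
6*(-242 + l) = 6*(-242 - 182) = 6*(-424) = -2544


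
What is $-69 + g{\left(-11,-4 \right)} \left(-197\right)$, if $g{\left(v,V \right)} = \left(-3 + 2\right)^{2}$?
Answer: $-266$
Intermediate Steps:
$g{\left(v,V \right)} = 1$ ($g{\left(v,V \right)} = \left(-1\right)^{2} = 1$)
$-69 + g{\left(-11,-4 \right)} \left(-197\right) = -69 + 1 \left(-197\right) = -69 - 197 = -266$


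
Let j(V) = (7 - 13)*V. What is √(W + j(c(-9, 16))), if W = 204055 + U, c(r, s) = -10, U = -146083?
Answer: 12*√403 ≈ 240.90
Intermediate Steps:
j(V) = -6*V
W = 57972 (W = 204055 - 146083 = 57972)
√(W + j(c(-9, 16))) = √(57972 - 6*(-10)) = √(57972 + 60) = √58032 = 12*√403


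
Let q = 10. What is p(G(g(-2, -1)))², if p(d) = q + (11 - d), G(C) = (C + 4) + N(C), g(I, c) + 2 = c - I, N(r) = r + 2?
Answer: 289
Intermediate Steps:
N(r) = 2 + r
g(I, c) = -2 + c - I (g(I, c) = -2 + (c - I) = -2 + c - I)
G(C) = 6 + 2*C (G(C) = (C + 4) + (2 + C) = (4 + C) + (2 + C) = 6 + 2*C)
p(d) = 21 - d (p(d) = 10 + (11 - d) = 21 - d)
p(G(g(-2, -1)))² = (21 - (6 + 2*(-2 - 1 - 1*(-2))))² = (21 - (6 + 2*(-2 - 1 + 2)))² = (21 - (6 + 2*(-1)))² = (21 - (6 - 2))² = (21 - 1*4)² = (21 - 4)² = 17² = 289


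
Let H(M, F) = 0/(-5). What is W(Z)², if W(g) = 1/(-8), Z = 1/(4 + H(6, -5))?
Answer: 1/64 ≈ 0.015625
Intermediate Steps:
H(M, F) = 0 (H(M, F) = 0*(-⅕) = 0)
Z = ¼ (Z = 1/(4 + 0) = 1/4 = ¼ ≈ 0.25000)
W(g) = -⅛
W(Z)² = (-⅛)² = 1/64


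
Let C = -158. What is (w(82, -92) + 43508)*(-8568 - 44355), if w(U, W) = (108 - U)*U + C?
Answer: -2407043886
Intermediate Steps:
w(U, W) = -158 + U*(108 - U) (w(U, W) = (108 - U)*U - 158 = U*(108 - U) - 158 = -158 + U*(108 - U))
(w(82, -92) + 43508)*(-8568 - 44355) = ((-158 - 1*82² + 108*82) + 43508)*(-8568 - 44355) = ((-158 - 1*6724 + 8856) + 43508)*(-52923) = ((-158 - 6724 + 8856) + 43508)*(-52923) = (1974 + 43508)*(-52923) = 45482*(-52923) = -2407043886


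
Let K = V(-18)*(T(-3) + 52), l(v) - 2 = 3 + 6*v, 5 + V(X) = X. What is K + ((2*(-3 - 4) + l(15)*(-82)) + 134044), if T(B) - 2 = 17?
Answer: 124607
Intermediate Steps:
V(X) = -5 + X
T(B) = 19 (T(B) = 2 + 17 = 19)
l(v) = 5 + 6*v (l(v) = 2 + (3 + 6*v) = 5 + 6*v)
K = -1633 (K = (-5 - 18)*(19 + 52) = -23*71 = -1633)
K + ((2*(-3 - 4) + l(15)*(-82)) + 134044) = -1633 + ((2*(-3 - 4) + (5 + 6*15)*(-82)) + 134044) = -1633 + ((2*(-7) + (5 + 90)*(-82)) + 134044) = -1633 + ((-14 + 95*(-82)) + 134044) = -1633 + ((-14 - 7790) + 134044) = -1633 + (-7804 + 134044) = -1633 + 126240 = 124607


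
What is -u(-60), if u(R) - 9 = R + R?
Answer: 111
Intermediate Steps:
u(R) = 9 + 2*R (u(R) = 9 + (R + R) = 9 + 2*R)
-u(-60) = -(9 + 2*(-60)) = -(9 - 120) = -1*(-111) = 111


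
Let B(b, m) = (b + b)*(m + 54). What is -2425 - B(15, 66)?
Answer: -6025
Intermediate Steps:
B(b, m) = 2*b*(54 + m) (B(b, m) = (2*b)*(54 + m) = 2*b*(54 + m))
-2425 - B(15, 66) = -2425 - 2*15*(54 + 66) = -2425 - 2*15*120 = -2425 - 1*3600 = -2425 - 3600 = -6025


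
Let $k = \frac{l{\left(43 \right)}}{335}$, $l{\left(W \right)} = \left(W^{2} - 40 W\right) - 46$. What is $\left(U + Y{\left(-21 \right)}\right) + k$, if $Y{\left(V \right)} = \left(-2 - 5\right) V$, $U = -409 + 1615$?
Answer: $\frac{453338}{335} \approx 1353.2$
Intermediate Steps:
$U = 1206$
$l{\left(W \right)} = -46 + W^{2} - 40 W$
$Y{\left(V \right)} = - 7 V$
$k = \frac{83}{335}$ ($k = \frac{-46 + 43^{2} - 1720}{335} = \left(-46 + 1849 - 1720\right) \frac{1}{335} = 83 \cdot \frac{1}{335} = \frac{83}{335} \approx 0.24776$)
$\left(U + Y{\left(-21 \right)}\right) + k = \left(1206 - -147\right) + \frac{83}{335} = \left(1206 + 147\right) + \frac{83}{335} = 1353 + \frac{83}{335} = \frac{453338}{335}$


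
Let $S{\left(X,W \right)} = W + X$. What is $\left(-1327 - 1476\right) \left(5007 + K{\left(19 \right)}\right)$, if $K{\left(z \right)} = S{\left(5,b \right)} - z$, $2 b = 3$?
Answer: $- \frac{27999167}{2} \approx -1.4 \cdot 10^{7}$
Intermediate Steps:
$b = \frac{3}{2}$ ($b = \frac{1}{2} \cdot 3 = \frac{3}{2} \approx 1.5$)
$K{\left(z \right)} = \frac{13}{2} - z$ ($K{\left(z \right)} = \left(\frac{3}{2} + 5\right) - z = \frac{13}{2} - z$)
$\left(-1327 - 1476\right) \left(5007 + K{\left(19 \right)}\right) = \left(-1327 - 1476\right) \left(5007 + \left(\frac{13}{2} - 19\right)\right) = - 2803 \left(5007 + \left(\frac{13}{2} - 19\right)\right) = - 2803 \left(5007 - \frac{25}{2}\right) = \left(-2803\right) \frac{9989}{2} = - \frac{27999167}{2}$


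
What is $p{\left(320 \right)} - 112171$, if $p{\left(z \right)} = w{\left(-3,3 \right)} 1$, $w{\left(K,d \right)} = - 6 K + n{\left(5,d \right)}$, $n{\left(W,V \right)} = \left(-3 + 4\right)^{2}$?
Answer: $-112152$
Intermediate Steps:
$n{\left(W,V \right)} = 1$ ($n{\left(W,V \right)} = 1^{2} = 1$)
$w{\left(K,d \right)} = 1 - 6 K$ ($w{\left(K,d \right)} = - 6 K + 1 = 1 - 6 K$)
$p{\left(z \right)} = 19$ ($p{\left(z \right)} = \left(1 - -18\right) 1 = \left(1 + 18\right) 1 = 19 \cdot 1 = 19$)
$p{\left(320 \right)} - 112171 = 19 - 112171 = -112152$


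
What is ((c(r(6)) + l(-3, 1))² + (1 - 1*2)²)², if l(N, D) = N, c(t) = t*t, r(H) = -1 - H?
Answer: 4481689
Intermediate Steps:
c(t) = t²
((c(r(6)) + l(-3, 1))² + (1 - 1*2)²)² = (((-1 - 1*6)² - 3)² + (1 - 1*2)²)² = (((-1 - 6)² - 3)² + (1 - 2)²)² = (((-7)² - 3)² + (-1)²)² = ((49 - 3)² + 1)² = (46² + 1)² = (2116 + 1)² = 2117² = 4481689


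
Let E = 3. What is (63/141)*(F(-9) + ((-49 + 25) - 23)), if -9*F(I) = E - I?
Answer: -1015/47 ≈ -21.596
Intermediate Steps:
F(I) = -⅓ + I/9 (F(I) = -(3 - I)/9 = -⅓ + I/9)
(63/141)*(F(-9) + ((-49 + 25) - 23)) = (63/141)*((-⅓ + (⅑)*(-9)) + ((-49 + 25) - 23)) = (63*(1/141))*((-⅓ - 1) + (-24 - 23)) = 21*(-4/3 - 47)/47 = (21/47)*(-145/3) = -1015/47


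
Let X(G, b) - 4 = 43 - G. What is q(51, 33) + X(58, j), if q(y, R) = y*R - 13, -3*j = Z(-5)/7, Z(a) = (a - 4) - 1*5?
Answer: 1659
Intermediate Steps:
Z(a) = -9 + a (Z(a) = (-4 + a) - 5 = -9 + a)
j = 2/3 (j = -(-9 - 5)/(3*7) = -(-14)/(3*7) = -1/3*(-2) = 2/3 ≈ 0.66667)
X(G, b) = 47 - G (X(G, b) = 4 + (43 - G) = 47 - G)
q(y, R) = -13 + R*y (q(y, R) = R*y - 13 = -13 + R*y)
q(51, 33) + X(58, j) = (-13 + 33*51) + (47 - 1*58) = (-13 + 1683) + (47 - 58) = 1670 - 11 = 1659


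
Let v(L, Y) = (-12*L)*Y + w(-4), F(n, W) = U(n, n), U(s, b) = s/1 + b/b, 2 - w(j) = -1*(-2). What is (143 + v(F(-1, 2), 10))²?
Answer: 20449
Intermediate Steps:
w(j) = 0 (w(j) = 2 - (-1)*(-2) = 2 - 1*2 = 2 - 2 = 0)
U(s, b) = 1 + s (U(s, b) = s*1 + 1 = s + 1 = 1 + s)
F(n, W) = 1 + n
v(L, Y) = -12*L*Y (v(L, Y) = (-12*L)*Y + 0 = -12*L*Y + 0 = -12*L*Y)
(143 + v(F(-1, 2), 10))² = (143 - 12*(1 - 1)*10)² = (143 - 12*0*10)² = (143 + 0)² = 143² = 20449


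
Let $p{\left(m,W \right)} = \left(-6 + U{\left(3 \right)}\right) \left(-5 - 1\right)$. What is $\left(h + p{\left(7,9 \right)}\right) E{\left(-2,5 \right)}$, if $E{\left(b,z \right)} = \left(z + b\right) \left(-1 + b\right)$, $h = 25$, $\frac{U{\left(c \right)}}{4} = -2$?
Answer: $-981$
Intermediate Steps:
$U{\left(c \right)} = -8$ ($U{\left(c \right)} = 4 \left(-2\right) = -8$)
$E{\left(b,z \right)} = \left(-1 + b\right) \left(b + z\right)$ ($E{\left(b,z \right)} = \left(b + z\right) \left(-1 + b\right) = \left(-1 + b\right) \left(b + z\right)$)
$p{\left(m,W \right)} = 84$ ($p{\left(m,W \right)} = \left(-6 - 8\right) \left(-5 - 1\right) = \left(-14\right) \left(-6\right) = 84$)
$\left(h + p{\left(7,9 \right)}\right) E{\left(-2,5 \right)} = \left(25 + 84\right) \left(\left(-2\right)^{2} - -2 - 5 - 10\right) = 109 \left(4 + 2 - 5 - 10\right) = 109 \left(-9\right) = -981$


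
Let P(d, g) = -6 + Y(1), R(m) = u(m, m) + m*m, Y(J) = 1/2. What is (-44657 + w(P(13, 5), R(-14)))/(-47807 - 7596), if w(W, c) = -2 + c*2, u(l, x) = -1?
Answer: 44269/55403 ≈ 0.79904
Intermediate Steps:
Y(J) = 1/2
R(m) = -1 + m**2 (R(m) = -1 + m*m = -1 + m**2)
P(d, g) = -11/2 (P(d, g) = -6 + 1/2 = -11/2)
w(W, c) = -2 + 2*c
(-44657 + w(P(13, 5), R(-14)))/(-47807 - 7596) = (-44657 + (-2 + 2*(-1 + (-14)**2)))/(-47807 - 7596) = (-44657 + (-2 + 2*(-1 + 196)))/(-55403) = (-44657 + (-2 + 2*195))*(-1/55403) = (-44657 + (-2 + 390))*(-1/55403) = (-44657 + 388)*(-1/55403) = -44269*(-1/55403) = 44269/55403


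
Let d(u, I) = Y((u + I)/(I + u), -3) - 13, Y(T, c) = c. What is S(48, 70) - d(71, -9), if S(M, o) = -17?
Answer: -1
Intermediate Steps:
d(u, I) = -16 (d(u, I) = -3 - 13 = -16)
S(48, 70) - d(71, -9) = -17 - 1*(-16) = -17 + 16 = -1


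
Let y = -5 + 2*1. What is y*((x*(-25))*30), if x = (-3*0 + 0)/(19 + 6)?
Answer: 0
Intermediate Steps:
y = -3 (y = -5 + 2 = -3)
x = 0 (x = (0 + 0)/25 = 0*(1/25) = 0)
y*((x*(-25))*30) = -3*0*(-25)*30 = -0*30 = -3*0 = 0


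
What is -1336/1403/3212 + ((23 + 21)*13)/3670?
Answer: 321597284/2067327515 ≈ 0.15556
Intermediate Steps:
-1336/1403/3212 + ((23 + 21)*13)/3670 = -1336*1/1403*(1/3212) + (44*13)*(1/3670) = -1336/1403*1/3212 + 572*(1/3670) = -334/1126609 + 286/1835 = 321597284/2067327515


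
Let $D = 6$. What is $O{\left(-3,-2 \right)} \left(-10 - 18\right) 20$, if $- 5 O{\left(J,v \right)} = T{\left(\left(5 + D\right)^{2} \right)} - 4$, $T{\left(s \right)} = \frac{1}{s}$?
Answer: $- \frac{54096}{121} \approx -447.07$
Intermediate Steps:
$O{\left(J,v \right)} = \frac{483}{605}$ ($O{\left(J,v \right)} = - \frac{\frac{1}{\left(5 + 6\right)^{2}} - 4}{5} = - \frac{\frac{1}{11^{2}} - 4}{5} = - \frac{\frac{1}{121} - 4}{5} = \left(- \frac{1}{5}\right) \left(- \frac{483}{121}\right) = \frac{483}{605}$)
$O{\left(-3,-2 \right)} \left(-10 - 18\right) 20 = \frac{483 \left(-10 - 18\right)}{605} \cdot 20 = \frac{483}{605} \left(-28\right) 20 = \left(- \frac{13524}{605}\right) 20 = - \frac{54096}{121}$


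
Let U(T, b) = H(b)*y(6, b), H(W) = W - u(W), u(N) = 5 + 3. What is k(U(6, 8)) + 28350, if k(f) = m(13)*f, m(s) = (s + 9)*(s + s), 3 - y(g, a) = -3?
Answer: 28350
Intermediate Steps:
y(g, a) = 6 (y(g, a) = 3 - 1*(-3) = 3 + 3 = 6)
u(N) = 8
m(s) = 2*s*(9 + s) (m(s) = (9 + s)*(2*s) = 2*s*(9 + s))
H(W) = -8 + W (H(W) = W - 1*8 = W - 8 = -8 + W)
U(T, b) = -48 + 6*b (U(T, b) = (-8 + b)*6 = -48 + 6*b)
k(f) = 572*f (k(f) = (2*13*(9 + 13))*f = (2*13*22)*f = 572*f)
k(U(6, 8)) + 28350 = 572*(-48 + 6*8) + 28350 = 572*(-48 + 48) + 28350 = 572*0 + 28350 = 0 + 28350 = 28350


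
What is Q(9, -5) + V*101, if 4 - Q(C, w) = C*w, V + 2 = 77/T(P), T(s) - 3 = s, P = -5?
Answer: -8083/2 ≈ -4041.5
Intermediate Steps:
T(s) = 3 + s
V = -81/2 (V = -2 + 77/(3 - 5) = -2 + 77/(-2) = -2 + 77*(-½) = -2 - 77/2 = -81/2 ≈ -40.500)
Q(C, w) = 4 - C*w
Q(9, -5) + V*101 = (4 - 1*9*(-5)) - 81/2*101 = (4 + 45) - 8181/2 = 49 - 8181/2 = -8083/2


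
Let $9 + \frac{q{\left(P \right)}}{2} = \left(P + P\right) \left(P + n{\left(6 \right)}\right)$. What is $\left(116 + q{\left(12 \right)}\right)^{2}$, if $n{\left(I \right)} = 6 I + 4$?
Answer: $6728836$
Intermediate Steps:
$n{\left(I \right)} = 4 + 6 I$
$q{\left(P \right)} = -18 + 4 P \left(40 + P\right)$ ($q{\left(P \right)} = -18 + 2 \left(P + P\right) \left(P + \left(4 + 6 \cdot 6\right)\right) = -18 + 2 \cdot 2 P \left(P + \left(4 + 36\right)\right) = -18 + 2 \cdot 2 P \left(P + 40\right) = -18 + 2 \cdot 2 P \left(40 + P\right) = -18 + 4 P \left(40 + P\right)$)
$\left(116 + q{\left(12 \right)}\right)^{2} = \left(116 + \left(-18 + 4 \cdot 12^{2} + 160 \cdot 12\right)\right)^{2} = \left(116 + \left(-18 + 4 \cdot 144 + 1920\right)\right)^{2} = \left(116 + \left(-18 + 576 + 1920\right)\right)^{2} = \left(116 + 2478\right)^{2} = 2594^{2} = 6728836$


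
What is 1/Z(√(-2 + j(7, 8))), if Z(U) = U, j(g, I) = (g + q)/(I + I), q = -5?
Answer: -2*I*√30/15 ≈ -0.7303*I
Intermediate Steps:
j(g, I) = (-5 + g)/(2*I) (j(g, I) = (g - 5)/(I + I) = (-5 + g)/((2*I)) = (-5 + g)*(1/(2*I)) = (-5 + g)/(2*I))
1/Z(√(-2 + j(7, 8))) = 1/(√(-2 + (½)*(-5 + 7)/8)) = 1/(√(-2 + (½)*(⅛)*2)) = 1/(√(-2 + ⅛)) = 1/(√(-15/8)) = 1/(I*√30/4) = -2*I*√30/15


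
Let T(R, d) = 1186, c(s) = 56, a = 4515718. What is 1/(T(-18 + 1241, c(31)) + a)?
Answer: 1/4516904 ≈ 2.2139e-7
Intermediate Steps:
1/(T(-18 + 1241, c(31)) + a) = 1/(1186 + 4515718) = 1/4516904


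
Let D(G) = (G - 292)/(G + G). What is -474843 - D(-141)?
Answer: -133906159/282 ≈ -4.7484e+5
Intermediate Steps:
D(G) = (-292 + G)/(2*G) (D(G) = (-292 + G)/((2*G)) = (-292 + G)*(1/(2*G)) = (-292 + G)/(2*G))
-474843 - D(-141) = -474843 - (-292 - 141)/(2*(-141)) = -474843 - (-1)*(-433)/(2*141) = -474843 - 1*433/282 = -474843 - 433/282 = -133906159/282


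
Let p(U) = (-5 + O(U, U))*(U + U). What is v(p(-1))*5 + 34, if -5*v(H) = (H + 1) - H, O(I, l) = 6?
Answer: 33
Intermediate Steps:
p(U) = 2*U (p(U) = (-5 + 6)*(U + U) = 1*(2*U) = 2*U)
v(H) = -1/5 (v(H) = -((H + 1) - H)/5 = -((1 + H) - H)/5 = -1/5*1 = -1/5)
v(p(-1))*5 + 34 = -1/5*5 + 34 = -1 + 34 = 33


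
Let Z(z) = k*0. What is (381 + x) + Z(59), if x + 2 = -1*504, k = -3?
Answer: -125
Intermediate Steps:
Z(z) = 0 (Z(z) = -3*0 = 0)
x = -506 (x = -2 - 1*504 = -2 - 504 = -506)
(381 + x) + Z(59) = (381 - 506) + 0 = -125 + 0 = -125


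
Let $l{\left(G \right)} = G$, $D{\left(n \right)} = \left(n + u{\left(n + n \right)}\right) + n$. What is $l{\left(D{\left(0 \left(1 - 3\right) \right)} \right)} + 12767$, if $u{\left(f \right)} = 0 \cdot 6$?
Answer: $12767$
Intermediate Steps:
$u{\left(f \right)} = 0$
$D{\left(n \right)} = 2 n$ ($D{\left(n \right)} = \left(n + 0\right) + n = n + n = 2 n$)
$l{\left(D{\left(0 \left(1 - 3\right) \right)} \right)} + 12767 = 2 \cdot 0 \left(1 - 3\right) + 12767 = 2 \cdot 0 \left(-2\right) + 12767 = 2 \cdot 0 + 12767 = 0 + 12767 = 12767$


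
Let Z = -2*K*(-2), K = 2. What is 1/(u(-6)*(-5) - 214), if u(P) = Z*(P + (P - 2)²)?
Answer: -1/2534 ≈ -0.00039463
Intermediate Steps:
Z = 8 (Z = -2*2*(-2) = -4*(-2) = 8)
u(P) = 8*P + 8*(-2 + P)² (u(P) = 8*(P + (P - 2)²) = 8*(P + (-2 + P)²) = 8*P + 8*(-2 + P)²)
1/(u(-6)*(-5) - 214) = 1/((8*(-6) + 8*(-2 - 6)²)*(-5) - 214) = 1/((-48 + 8*(-8)²)*(-5) - 214) = 1/((-48 + 8*64)*(-5) - 214) = 1/((-48 + 512)*(-5) - 214) = 1/(464*(-5) - 214) = 1/(-2320 - 214) = 1/(-2534) = -1/2534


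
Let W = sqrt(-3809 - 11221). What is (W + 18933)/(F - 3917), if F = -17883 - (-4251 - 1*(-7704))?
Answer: -18933/25253 - 3*I*sqrt(1670)/25253 ≈ -0.74973 - 0.0048547*I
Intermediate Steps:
W = 3*I*sqrt(1670) (W = sqrt(-15030) = 3*I*sqrt(1670) ≈ 122.6*I)
F = -21336 (F = -17883 - (-4251 + 7704) = -17883 - 1*3453 = -17883 - 3453 = -21336)
(W + 18933)/(F - 3917) = (3*I*sqrt(1670) + 18933)/(-21336 - 3917) = (18933 + 3*I*sqrt(1670))/(-25253) = (18933 + 3*I*sqrt(1670))*(-1/25253) = -18933/25253 - 3*I*sqrt(1670)/25253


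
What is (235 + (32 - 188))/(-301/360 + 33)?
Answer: 28440/11579 ≈ 2.4562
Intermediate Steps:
(235 + (32 - 188))/(-301/360 + 33) = (235 - 156)/(-301*1/360 + 33) = 79/(-301/360 + 33) = 79/(11579/360) = (360/11579)*79 = 28440/11579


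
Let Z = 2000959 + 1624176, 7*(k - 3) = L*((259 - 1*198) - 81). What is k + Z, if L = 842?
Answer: 25359126/7 ≈ 3.6227e+6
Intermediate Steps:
k = -16819/7 (k = 3 + (842*((259 - 1*198) - 81))/7 = 3 + (842*((259 - 198) - 81))/7 = 3 + (842*(61 - 81))/7 = 3 + (842*(-20))/7 = 3 + (⅐)*(-16840) = 3 - 16840/7 = -16819/7 ≈ -2402.7)
Z = 3625135
k + Z = -16819/7 + 3625135 = 25359126/7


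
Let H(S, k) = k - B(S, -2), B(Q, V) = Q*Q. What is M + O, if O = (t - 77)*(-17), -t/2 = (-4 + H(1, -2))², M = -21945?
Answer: -18970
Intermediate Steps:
B(Q, V) = Q²
H(S, k) = k - S²
t = -98 (t = -2*(-4 + (-2 - 1*1²))² = -2*(-4 + (-2 - 1*1))² = -2*(-4 + (-2 - 1))² = -2*(-4 - 3)² = -2*(-7)² = -2*49 = -98)
O = 2975 (O = (-98 - 77)*(-17) = -175*(-17) = 2975)
M + O = -21945 + 2975 = -18970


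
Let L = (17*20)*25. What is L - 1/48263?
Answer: 410235499/48263 ≈ 8500.0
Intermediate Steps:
L = 8500 (L = 340*25 = 8500)
L - 1/48263 = 8500 - 1/48263 = 410235499/48263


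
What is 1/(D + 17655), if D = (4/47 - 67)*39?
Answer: 47/707130 ≈ 6.6466e-5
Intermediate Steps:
D = -122655/47 (D = (4*(1/47) - 67)*39 = (4/47 - 67)*39 = -3145/47*39 = -122655/47 ≈ -2609.7)
1/(D + 17655) = 1/(-122655/47 + 17655) = 1/(707130/47) = 47/707130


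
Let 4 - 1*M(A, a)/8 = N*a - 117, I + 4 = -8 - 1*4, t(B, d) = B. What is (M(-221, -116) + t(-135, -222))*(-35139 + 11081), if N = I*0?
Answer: -20040314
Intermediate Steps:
I = -16 (I = -4 + (-8 - 1*4) = -4 + (-8 - 4) = -4 - 12 = -16)
N = 0 (N = -16*0 = 0)
M(A, a) = 968 (M(A, a) = 32 - 8*(0*a - 117) = 32 - 8*(0 - 117) = 32 - 8*(-117) = 32 + 936 = 968)
(M(-221, -116) + t(-135, -222))*(-35139 + 11081) = (968 - 135)*(-35139 + 11081) = 833*(-24058) = -20040314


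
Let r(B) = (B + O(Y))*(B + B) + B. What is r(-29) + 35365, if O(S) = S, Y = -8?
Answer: 37482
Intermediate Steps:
r(B) = B + 2*B*(-8 + B) (r(B) = (B - 8)*(B + B) + B = (-8 + B)*(2*B) + B = 2*B*(-8 + B) + B = B + 2*B*(-8 + B))
r(-29) + 35365 = -29*(-15 + 2*(-29)) + 35365 = -29*(-15 - 58) + 35365 = -29*(-73) + 35365 = 2117 + 35365 = 37482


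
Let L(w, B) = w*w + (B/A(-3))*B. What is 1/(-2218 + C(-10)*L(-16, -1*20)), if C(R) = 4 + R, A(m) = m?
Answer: -1/2954 ≈ -0.00033852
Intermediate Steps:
L(w, B) = w² - B²/3 (L(w, B) = w*w + (B/(-3))*B = w² + (B*(-⅓))*B = w² + (-B/3)*B = w² - B²/3)
1/(-2218 + C(-10)*L(-16, -1*20)) = 1/(-2218 + (4 - 10)*((-16)² - (-1*20)²/3)) = 1/(-2218 - 6*(256 - ⅓*(-20)²)) = 1/(-2218 - 6*(256 - ⅓*400)) = 1/(-2218 - 6*(256 - 400/3)) = 1/(-2218 - 6*368/3) = 1/(-2218 - 736) = 1/(-2954) = -1/2954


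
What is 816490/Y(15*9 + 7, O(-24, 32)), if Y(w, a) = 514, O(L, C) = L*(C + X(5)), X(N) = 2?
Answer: 408245/257 ≈ 1588.5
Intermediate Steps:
O(L, C) = L*(2 + C) (O(L, C) = L*(C + 2) = L*(2 + C))
816490/Y(15*9 + 7, O(-24, 32)) = 816490/514 = 816490*(1/514) = 408245/257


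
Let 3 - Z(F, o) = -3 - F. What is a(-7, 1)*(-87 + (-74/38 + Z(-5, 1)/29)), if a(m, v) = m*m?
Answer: -2400559/551 ≈ -4356.7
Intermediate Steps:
Z(F, o) = 6 + F (Z(F, o) = 3 - (-3 - F) = 3 + (3 + F) = 6 + F)
a(m, v) = m**2
a(-7, 1)*(-87 + (-74/38 + Z(-5, 1)/29)) = (-7)**2*(-87 + (-74/38 + (6 - 5)/29)) = 49*(-87 + (-74*1/38 + 1*(1/29))) = 49*(-87 + (-37/19 + 1/29)) = 49*(-87 - 1054/551) = 49*(-48991/551) = -2400559/551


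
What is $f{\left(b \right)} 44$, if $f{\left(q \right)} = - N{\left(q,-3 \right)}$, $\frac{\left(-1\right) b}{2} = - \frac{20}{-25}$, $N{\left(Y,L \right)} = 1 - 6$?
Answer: $220$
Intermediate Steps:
$N{\left(Y,L \right)} = -5$ ($N{\left(Y,L \right)} = 1 - 6 = -5$)
$b = - \frac{8}{5}$ ($b = - 2 \left(- \frac{20}{-25}\right) = - 2 \left(\left(-20\right) \left(- \frac{1}{25}\right)\right) = \left(-2\right) \frac{4}{5} = - \frac{8}{5} \approx -1.6$)
$f{\left(q \right)} = 5$ ($f{\left(q \right)} = \left(-1\right) \left(-5\right) = 5$)
$f{\left(b \right)} 44 = 5 \cdot 44 = 220$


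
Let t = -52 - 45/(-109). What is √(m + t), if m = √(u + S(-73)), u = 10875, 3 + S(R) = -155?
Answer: √(-612907 + 11881*√10717)/109 ≈ 7.2066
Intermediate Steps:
S(R) = -158 (S(R) = -3 - 155 = -158)
t = -5623/109 (t = -52 - 45*(-1/109) = -52 + 45/109 = -5623/109 ≈ -51.587)
m = √10717 (m = √(10875 - 158) = √10717 ≈ 103.52)
√(m + t) = √(√10717 - 5623/109) = √(-5623/109 + √10717)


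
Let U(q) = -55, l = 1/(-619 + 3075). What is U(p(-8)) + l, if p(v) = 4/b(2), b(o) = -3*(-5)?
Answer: -135079/2456 ≈ -55.000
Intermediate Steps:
b(o) = 15
p(v) = 4/15
l = 1/2456 ≈ 0.00040717
U(p(-8)) + l = -55 + 1/2456 = -135079/2456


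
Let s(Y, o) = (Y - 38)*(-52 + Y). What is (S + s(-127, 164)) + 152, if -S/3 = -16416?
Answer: 78935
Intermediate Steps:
S = 49248 (S = -3*(-16416) = 49248)
s(Y, o) = (-52 + Y)*(-38 + Y) (s(Y, o) = (-38 + Y)*(-52 + Y) = (-52 + Y)*(-38 + Y))
(S + s(-127, 164)) + 152 = (49248 + (1976 + (-127)² - 90*(-127))) + 152 = (49248 + (1976 + 16129 + 11430)) + 152 = (49248 + 29535) + 152 = 78783 + 152 = 78935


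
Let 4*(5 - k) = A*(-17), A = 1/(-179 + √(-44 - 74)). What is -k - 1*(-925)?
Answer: 118348163/128636 + 17*I*√118/128636 ≈ 920.02 + 0.0014356*I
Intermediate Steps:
A = 1/(-179 + I*√118) (A = 1/(-179 + √(-118)) = 1/(-179 + I*√118) ≈ -0.0055661 - 0.00033778*I)
k = 640137/128636 - 17*I*√118/128636 (k = 5 - (-179/32159 - I*√118/32159)*(-17)/4 = 5 - (3043/32159 + 17*I*√118/32159)/4 = 5 + (-3043/128636 - 17*I*√118/128636) = 640137/128636 - 17*I*√118/128636 ≈ 4.9763 - 0.0014356*I)
-k - 1*(-925) = -(640137/128636 - 17*I*√118/128636) - 1*(-925) = (-640137/128636 + 17*I*√118/128636) + 925 = 118348163/128636 + 17*I*√118/128636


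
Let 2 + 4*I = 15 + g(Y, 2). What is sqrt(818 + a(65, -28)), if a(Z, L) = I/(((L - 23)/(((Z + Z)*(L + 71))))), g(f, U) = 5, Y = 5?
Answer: sqrt(93857)/17 ≈ 18.021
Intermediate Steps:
I = 9/2 (I = -1/2 + (15 + 5)/4 = -1/2 + (1/4)*20 = -1/2 + 5 = 9/2 ≈ 4.5000)
a(Z, L) = 9*Z*(71 + L)/(-23 + L) (a(Z, L) = 9/(2*(((L - 23)/(((Z + Z)*(L + 71)))))) = 9/(2*(((-23 + L)/(((2*Z)*(71 + L)))))) = 9/(2*(((-23 + L)/((2*Z*(71 + L)))))) = 9/(2*(((-23 + L)*(1/(2*Z*(71 + L)))))) = 9/(2*(((-23 + L)/(2*Z*(71 + L))))) = 9*(2*Z*(71 + L)/(-23 + L))/2 = 9*Z*(71 + L)/(-23 + L))
sqrt(818 + a(65, -28)) = sqrt(818 + 9*65*(71 - 28)/(-23 - 28)) = sqrt(818 + 9*65*43/(-51)) = sqrt(818 + 9*65*(-1/51)*43) = sqrt(818 - 8385/17) = sqrt(5521/17) = sqrt(93857)/17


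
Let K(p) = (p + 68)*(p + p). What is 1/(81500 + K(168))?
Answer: 1/160796 ≈ 6.2191e-6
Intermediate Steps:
K(p) = 2*p*(68 + p) (K(p) = (68 + p)*(2*p) = 2*p*(68 + p))
1/(81500 + K(168)) = 1/(81500 + 2*168*(68 + 168)) = 1/(81500 + 2*168*236) = 1/(81500 + 79296) = 1/160796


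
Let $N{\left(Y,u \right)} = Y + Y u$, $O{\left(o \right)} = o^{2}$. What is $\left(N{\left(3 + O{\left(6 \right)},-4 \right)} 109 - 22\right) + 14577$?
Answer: $1802$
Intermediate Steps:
$\left(N{\left(3 + O{\left(6 \right)},-4 \right)} 109 - 22\right) + 14577 = \left(\left(3 + 6^{2}\right) \left(1 - 4\right) 109 - 22\right) + 14577 = \left(\left(3 + 36\right) \left(-3\right) 109 - 22\right) + 14577 = \left(39 \left(-3\right) 109 - 22\right) + 14577 = \left(\left(-117\right) 109 - 22\right) + 14577 = \left(-12753 - 22\right) + 14577 = -12775 + 14577 = 1802$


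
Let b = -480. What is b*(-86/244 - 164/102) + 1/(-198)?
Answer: 193199443/205326 ≈ 940.94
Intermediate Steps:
b*(-86/244 - 164/102) + 1/(-198) = -480*(-86/244 - 164/102) + 1/(-198) = -480*(-86*1/244 - 164*1/102) - 1/198 = -480*(-43/122 - 82/51) - 1/198 = -480*(-12197/6222) - 1/198 = 975760/1037 - 1/198 = 193199443/205326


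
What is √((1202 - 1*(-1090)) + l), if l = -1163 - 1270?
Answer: I*√141 ≈ 11.874*I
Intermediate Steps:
l = -2433
√((1202 - 1*(-1090)) + l) = √((1202 - 1*(-1090)) - 2433) = √((1202 + 1090) - 2433) = √(2292 - 2433) = √(-141) = I*√141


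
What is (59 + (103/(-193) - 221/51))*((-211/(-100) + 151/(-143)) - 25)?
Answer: -825591497/636900 ≈ -1296.3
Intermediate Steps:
(59 + (103/(-193) - 221/51))*((-211/(-100) + 151/(-143)) - 25) = (59 + (103*(-1/193) - 221*1/51))*((-211*(-1/100) + 151*(-1/143)) - 25) = (59 + (-103/193 - 13/3))*((211/100 - 151/143) - 25) = (59 - 2818/579)*(15073/14300 - 25) = (31343/579)*(-342427/14300) = -825591497/636900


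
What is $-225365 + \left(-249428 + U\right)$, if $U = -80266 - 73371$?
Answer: $-628430$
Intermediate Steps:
$U = -153637$
$-225365 + \left(-249428 + U\right) = -225365 - 403065 = -628430$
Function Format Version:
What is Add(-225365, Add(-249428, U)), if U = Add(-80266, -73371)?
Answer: -628430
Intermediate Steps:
U = -153637
Add(-225365, Add(-249428, U)) = Add(-225365, Add(-249428, -153637)) = Add(-225365, -403065) = -628430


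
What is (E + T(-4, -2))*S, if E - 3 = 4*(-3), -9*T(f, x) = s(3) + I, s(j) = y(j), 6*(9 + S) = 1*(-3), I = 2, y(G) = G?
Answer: 817/9 ≈ 90.778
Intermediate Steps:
S = -19/2 (S = -9 + (1*(-3))/6 = -9 + (⅙)*(-3) = -9 - ½ = -19/2 ≈ -9.5000)
s(j) = j
T(f, x) = -5/9 (T(f, x) = -(3 + 2)/9 = -⅑*5 = -5/9)
E = -9 (E = 3 + 4*(-3) = 3 - 12 = -9)
(E + T(-4, -2))*S = (-9 - 5/9)*(-19/2) = -86/9*(-19/2) = 817/9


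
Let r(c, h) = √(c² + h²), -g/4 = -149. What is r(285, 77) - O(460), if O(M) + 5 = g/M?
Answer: 426/115 + √87154 ≈ 298.92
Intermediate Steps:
g = 596 (g = -4*(-149) = 596)
O(M) = -5 + 596/M
r(285, 77) - O(460) = √(285² + 77²) - (-5 + 596/460) = √(81225 + 5929) - (-5 + 596*(1/460)) = √87154 - (-5 + 149/115) = √87154 - 1*(-426/115) = √87154 + 426/115 = 426/115 + √87154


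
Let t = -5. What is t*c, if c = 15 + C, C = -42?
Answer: 135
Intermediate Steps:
c = -27 (c = 15 - 42 = -27)
t*c = -5*(-27) = 135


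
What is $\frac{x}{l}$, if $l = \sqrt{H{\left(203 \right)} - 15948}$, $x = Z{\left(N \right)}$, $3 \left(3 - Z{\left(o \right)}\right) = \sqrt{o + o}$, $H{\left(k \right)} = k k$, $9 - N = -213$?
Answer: $\frac{\sqrt{25261} \left(9 - 2 \sqrt{111}\right)}{75783} \approx -0.025317$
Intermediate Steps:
$N = 222$ ($N = 9 - -213 = 9 + 213 = 222$)
$H{\left(k \right)} = k^{2}$
$Z{\left(o \right)} = 3 - \frac{\sqrt{2} \sqrt{o}}{3}$ ($Z{\left(o \right)} = 3 - \frac{\sqrt{o + o}}{3} = 3 - \frac{\sqrt{2 o}}{3} = 3 - \frac{\sqrt{2} \sqrt{o}}{3}$)
$x = 3 - \frac{2 \sqrt{111}}{3}$ ($x = 3 - \frac{\sqrt{2} \sqrt{222}}{3} = 3 - \frac{2 \sqrt{111}}{3} \approx -4.0238$)
$l = \sqrt{25261}$ ($l = \sqrt{203^{2} - 15948} = \sqrt{41209 - 15948} = \sqrt{25261} \approx 158.94$)
$\frac{x}{l} = \frac{3 - \frac{2 \sqrt{111}}{3}}{\sqrt{25261}} = \left(3 - \frac{2 \sqrt{111}}{3}\right) \frac{\sqrt{25261}}{25261} = \frac{\sqrt{25261} \left(3 - \frac{2 \sqrt{111}}{3}\right)}{25261}$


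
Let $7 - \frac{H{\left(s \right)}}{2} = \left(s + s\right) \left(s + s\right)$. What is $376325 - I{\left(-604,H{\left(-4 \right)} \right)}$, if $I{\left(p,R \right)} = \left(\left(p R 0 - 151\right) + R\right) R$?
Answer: $346115$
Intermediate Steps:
$H{\left(s \right)} = 14 - 8 s^{2}$ ($H{\left(s \right)} = 14 - 2 \left(s + s\right) \left(s + s\right) = 14 - 2 \cdot 2 s 2 s = 14 - 2 \cdot 4 s^{2} = 14 - 8 s^{2}$)
$I{\left(p,R \right)} = R \left(-151 + R\right)$ ($I{\left(p,R \right)} = \left(\left(R p 0 - 151\right) + R\right) R = \left(\left(0 - 151\right) + R\right) R = \left(-151 + R\right) R = R \left(-151 + R\right)$)
$376325 - I{\left(-604,H{\left(-4 \right)} \right)} = 376325 - \left(14 - 8 \left(-4\right)^{2}\right) \left(-151 + \left(14 - 8 \left(-4\right)^{2}\right)\right) = 376325 - \left(14 - 128\right) \left(-151 + \left(14 - 128\right)\right) = 376325 - - 114 \left(-151 - 114\right) = 376325 - \left(-114\right) \left(-265\right) = 376325 - 30210 = 346115$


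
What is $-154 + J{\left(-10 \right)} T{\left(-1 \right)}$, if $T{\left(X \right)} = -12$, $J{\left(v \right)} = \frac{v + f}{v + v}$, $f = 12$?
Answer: $- \frac{764}{5} \approx -152.8$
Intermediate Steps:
$J{\left(v \right)} = \frac{12 + v}{2 v}$ ($J{\left(v \right)} = \frac{v + 12}{v + v} = \frac{12 + v}{2 v}$)
$-154 + J{\left(-10 \right)} T{\left(-1 \right)} = -154 + \frac{12 - 10}{2 \left(-10\right)} \left(-12\right) = -154 + \frac{1}{2} \left(- \frac{1}{10}\right) 2 \left(-12\right) = -154 - - \frac{6}{5} = -154 + \frac{6}{5} = - \frac{764}{5}$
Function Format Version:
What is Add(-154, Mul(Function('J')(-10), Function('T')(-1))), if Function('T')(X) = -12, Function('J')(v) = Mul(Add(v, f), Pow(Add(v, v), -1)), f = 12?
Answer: Rational(-764, 5) ≈ -152.80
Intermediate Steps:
Function('J')(v) = Mul(Rational(1, 2), Pow(v, -1), Add(12, v)) (Function('J')(v) = Mul(Add(v, 12), Pow(Add(v, v), -1)) = Mul(Add(12, v), Pow(Mul(2, v), -1)) = Mul(Add(12, v), Mul(Rational(1, 2), Pow(v, -1))) = Mul(Rational(1, 2), Pow(v, -1), Add(12, v)))
Add(-154, Mul(Function('J')(-10), Function('T')(-1))) = Add(-154, Mul(Mul(Rational(1, 2), Pow(-10, -1), Add(12, -10)), -12)) = Add(-154, Mul(Mul(Rational(1, 2), Rational(-1, 10), 2), -12)) = Add(-154, Mul(Rational(-1, 10), -12)) = Add(-154, Rational(6, 5)) = Rational(-764, 5)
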